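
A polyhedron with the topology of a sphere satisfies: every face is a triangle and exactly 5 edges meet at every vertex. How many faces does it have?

20

Each face has 3 edges and each edge borders two faces, so 2E = 3F.
Each vertex has degree 5, so 5V = 2E and hence V = 3F/5.
Euler: V − E + F = 2 ⇒ (3F/5) − (3F/2) + F = 2.
Multiply by 10: (6 − 15 + 10)F = 20, i.e. 1F = 20.
So F = 20, E = 3·20/2 = 30, V = 3·20/5 = 12.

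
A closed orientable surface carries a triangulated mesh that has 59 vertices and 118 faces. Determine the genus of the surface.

1

Every face is a triangle, so 2E = 3·118 = 354, giving E = 177.
χ = V − E + F = 59 − 177 + 118 = 0.
For a closed orientable surface χ = 2 − 2g, so g = (2 − (0))/2 = 1.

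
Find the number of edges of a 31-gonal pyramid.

A pyramid on an n-gon base has one n-gon and n triangles: V = 31 + 1 = 32, E = 2·31 = 62, F = 31 + 1 = 32.

62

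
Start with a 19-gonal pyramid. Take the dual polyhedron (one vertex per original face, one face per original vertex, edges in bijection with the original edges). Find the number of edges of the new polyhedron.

38

The base solid has V = 20, E = 38, F = 20.
The dual swaps V and F and preserves E: V′ = F = 20, E′ = E = 38, F′ = V = 20.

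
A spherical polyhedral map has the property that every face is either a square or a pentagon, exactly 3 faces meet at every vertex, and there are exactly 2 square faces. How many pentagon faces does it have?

8

Let x be the number of pentagons; then F = 2 + x.
Edge–face incidences: 2E = 4·2 + 5·x = 8 + 5x.
Every vertex has degree 3, so 3V = 2E.
Euler: V − E + F = 2 ⇒ (2E)/3 − E + (2 + x) = 2.
Multiply by 6: 2·(2E) − 3·(2E) + 6·(2 + x) = 12, i.e. 12 + 6x − (8 + 5x) = 12.
Collecting terms: x + 4 = 12, so x = 8.
Then 2E = 8 + 5·8 = 48, so E = 24, V = 2E/3 = 16, F = 2 + 8 = 10.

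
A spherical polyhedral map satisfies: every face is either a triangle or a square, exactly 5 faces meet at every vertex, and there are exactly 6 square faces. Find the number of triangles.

32

Let x be the number of triangles; then F = 6 + x.
Edge–face incidences: 2E = 4·6 + 3·x = 24 + 3x.
Every vertex has degree 5, so 5V = 2E.
Euler: V − E + F = 2 ⇒ (2E)/5 − E + (6 + x) = 2.
Multiply by 10: 2·(2E) − 5·(2E) + 10·(6 + x) = 20, i.e. 60 + 10x − 3·(24 + 3x) = 20.
Collecting terms: x − 12 = 20, so x = 32.
Then 2E = 24 + 3·32 = 120, so E = 60, V = 2E/5 = 24, F = 6 + 32 = 38.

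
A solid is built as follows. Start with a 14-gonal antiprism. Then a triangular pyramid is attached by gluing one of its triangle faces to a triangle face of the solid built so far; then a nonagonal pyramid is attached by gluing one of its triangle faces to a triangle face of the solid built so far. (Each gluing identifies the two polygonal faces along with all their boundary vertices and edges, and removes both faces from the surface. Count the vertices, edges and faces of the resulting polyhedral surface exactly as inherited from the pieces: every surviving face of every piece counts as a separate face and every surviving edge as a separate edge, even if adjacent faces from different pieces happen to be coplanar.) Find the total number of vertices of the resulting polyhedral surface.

36

A 14-gonal antiprism: V=28, E=56, F=30.
Attach a triangular pyramid (V=4, E=6, F=4) along a 3-gon: merge 3 vertices and 3 edges, delete both glued faces → V=29, E=59, F=32.
Attach a nonagonal pyramid (V=10, E=18, F=10) along a 3-gon: merge 3 vertices and 3 edges, delete both glued faces → V=36, E=74, F=40.
Check: V − E + F = 36 − 74 + 40 = 2.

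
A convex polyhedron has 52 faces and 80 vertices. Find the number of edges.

Here V − E + F = 2.
E = V + F − (2) = 80 + 52 − (2) = 130.

130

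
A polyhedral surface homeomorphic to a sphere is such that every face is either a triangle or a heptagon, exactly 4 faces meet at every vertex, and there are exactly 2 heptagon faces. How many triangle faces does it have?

Let x be the number of triangles; then F = 2 + x.
Edge–face incidences: 2E = 7·2 + 3·x = 14 + 3x.
Every vertex has degree 4, so 4V = 2E.
Euler: V − E + F = 2 ⇒ (2E)/4 − E + (2 + x) = 2.
Multiply by 8: 2·(2E) − 4·(2E) + 8·(2 + x) = 16, i.e. 16 + 8x − 2·(14 + 3x) = 16.
Collecting terms: 2x − 12 = 16, so 2x = 28, so x = 14.
Then 2E = 14 + 3·14 = 56, so E = 28, V = 2E/4 = 14, F = 2 + 14 = 16.

14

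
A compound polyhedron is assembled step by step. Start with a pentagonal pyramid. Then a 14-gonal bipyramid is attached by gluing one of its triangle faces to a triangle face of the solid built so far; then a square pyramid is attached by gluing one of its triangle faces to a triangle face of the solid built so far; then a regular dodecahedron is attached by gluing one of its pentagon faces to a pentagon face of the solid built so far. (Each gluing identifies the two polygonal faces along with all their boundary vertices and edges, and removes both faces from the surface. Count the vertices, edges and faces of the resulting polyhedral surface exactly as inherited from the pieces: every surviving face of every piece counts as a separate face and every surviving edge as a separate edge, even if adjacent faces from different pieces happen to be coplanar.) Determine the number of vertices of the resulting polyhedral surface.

A pentagonal pyramid: V=6, E=10, F=6.
Attach a 14-gonal bipyramid (V=16, E=42, F=28) along a 3-gon: merge 3 vertices and 3 edges, delete both glued faces → V=19, E=49, F=32.
Attach a square pyramid (V=5, E=8, F=5) along a 3-gon: merge 3 vertices and 3 edges, delete both glued faces → V=21, E=54, F=35.
Attach a regular dodecahedron (V=20, E=30, F=12) along a 5-gon: merge 5 vertices and 5 edges, delete both glued faces → V=36, E=79, F=45.
Check: V − E + F = 36 − 79 + 45 = 2.

36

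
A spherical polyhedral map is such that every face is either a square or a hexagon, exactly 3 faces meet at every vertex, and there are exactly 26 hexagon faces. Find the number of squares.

Let x be the number of squares; then F = 26 + x.
Edge–face incidences: 2E = 6·26 + 4·x = 156 + 4x.
Every vertex has degree 3, so 3V = 2E.
Euler: V − E + F = 2 ⇒ (2E)/3 − E + (26 + x) = 2.
Multiply by 6: 2·(2E) − 3·(2E) + 6·(26 + x) = 12, i.e. 156 + 6x − (156 + 4x) = 12.
Collecting terms: 2x = 12, so x = 6.
Then 2E = 156 + 4·6 = 180, so E = 90, V = 2E/3 = 60, F = 26 + 6 = 32.

6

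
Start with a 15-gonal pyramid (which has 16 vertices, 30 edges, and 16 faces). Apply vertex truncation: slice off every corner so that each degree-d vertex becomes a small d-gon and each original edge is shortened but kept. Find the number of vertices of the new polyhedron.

60

Truncation replaces each original edge-end by a new vertex, so V′ = 2E = 60.
Each original edge survives, and each old vertex of degree d contributes d new edges; summing degrees gives Σd = 2E, so E′ = E + 2E = 3E = 90.
Each original face survives and each original vertex becomes one new face: F′ = F + V = 32.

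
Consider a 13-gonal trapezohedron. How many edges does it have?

52

The n-trapezohedron (dual of the n-antiprism) has V = 2·13 + 2 = 28, E = 4·13 = 52, F = 2·13 = 26.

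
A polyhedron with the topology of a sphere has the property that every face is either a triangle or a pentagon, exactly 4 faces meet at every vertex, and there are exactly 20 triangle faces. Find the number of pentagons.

Let x be the number of pentagons; then F = 20 + x.
Edge–face incidences: 2E = 3·20 + 5·x = 60 + 5x.
Every vertex has degree 4, so 4V = 2E.
Euler: V − E + F = 2 ⇒ (2E)/4 − E + (20 + x) = 2.
Multiply by 8: 2·(2E) − 4·(2E) + 8·(20 + x) = 16, i.e. 160 + 8x − 2·(60 + 5x) = 16.
Collecting terms: −2x + 40 = 16, so −2x = −24, so x = 12.
Then 2E = 60 + 5·12 = 120, so E = 60, V = 2E/4 = 30, F = 20 + 12 = 32.

12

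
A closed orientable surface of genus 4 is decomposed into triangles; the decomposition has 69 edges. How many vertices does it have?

17

χ = 2 − 2·4 = -6, and every face is a triangle so 3F = 2E.
F = 2E/3 = 46. Then V = -6 + E − F = -6 + 69 − 46 = 17.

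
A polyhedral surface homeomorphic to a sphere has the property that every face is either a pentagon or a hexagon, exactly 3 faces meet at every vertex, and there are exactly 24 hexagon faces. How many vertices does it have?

Let x be the number of pentagons; then F = 24 + x.
Edge–face incidences: 2E = 6·24 + 5·x = 144 + 5x.
Every vertex has degree 3, so 3V = 2E.
Euler: V − E + F = 2 ⇒ (2E)/3 − E + (24 + x) = 2.
Multiply by 6: 2·(2E) − 3·(2E) + 6·(24 + x) = 12, i.e. 144 + 6x − (144 + 5x) = 12.
Collecting terms: x = 12.
Then 2E = 144 + 5·12 = 204, so E = 102, V = 2E/3 = 68, F = 24 + 12 = 36.

68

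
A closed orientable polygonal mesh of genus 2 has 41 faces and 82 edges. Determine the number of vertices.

39

For a closed orientable surface of genus 2, χ = 2 − 2·2 = -2.
V = -2 + E − F = -2 + 82 − 41 = 39.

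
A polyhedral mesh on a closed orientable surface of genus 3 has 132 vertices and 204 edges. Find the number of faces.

For a closed orientable surface of genus 3, χ = 2 − 2·3 = -4.
F = -4 − V + E = -4 − 132 + 204 = 68.

68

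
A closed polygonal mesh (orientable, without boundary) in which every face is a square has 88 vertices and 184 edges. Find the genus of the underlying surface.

3

Every face is a square and each edge borders two faces, so 4F = 2·184, giving F = 92.
χ = V − E + F = 88 − 184 + 92 = -4.
For a closed orientable surface χ = 2 − 2g, so g = (2 − (-4))/2 = 3.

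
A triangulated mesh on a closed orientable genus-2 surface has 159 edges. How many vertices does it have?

51

χ = 2 − 2·2 = -2, and every face is a triangle so 3F = 2E.
F = 2E/3 = 106. Then V = -2 + E − F = -2 + 159 − 106 = 51.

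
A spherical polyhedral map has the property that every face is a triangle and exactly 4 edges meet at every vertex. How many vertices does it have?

Each face has 3 edges and each edge borders two faces, so 2E = 3F.
Each vertex has degree 4, so 4V = 2E and hence V = 3F/4.
Euler: V − E + F = 2 ⇒ (3F/4) − (3F/2) + F = 2.
Multiply by 8: (6 − 12 + 8)F = 16, i.e. 2F = 16.
So F = 8, E = 3·8/2 = 12, V = 3·8/4 = 6.

6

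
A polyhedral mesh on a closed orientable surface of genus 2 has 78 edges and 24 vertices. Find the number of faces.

For a closed orientable surface of genus 2, χ = 2 − 2·2 = -2.
F = -2 − V + E = -2 − 24 + 78 = 52.

52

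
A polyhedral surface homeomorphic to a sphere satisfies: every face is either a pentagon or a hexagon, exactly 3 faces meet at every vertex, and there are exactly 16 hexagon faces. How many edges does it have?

78

Let x be the number of pentagons; then F = 16 + x.
Edge–face incidences: 2E = 6·16 + 5·x = 96 + 5x.
Every vertex has degree 3, so 3V = 2E.
Euler: V − E + F = 2 ⇒ (2E)/3 − E + (16 + x) = 2.
Multiply by 6: 2·(2E) − 3·(2E) + 6·(16 + x) = 12, i.e. 96 + 6x − (96 + 5x) = 12.
Collecting terms: x = 12.
Then 2E = 96 + 5·12 = 156, so E = 78, V = 2E/3 = 52, F = 16 + 12 = 28.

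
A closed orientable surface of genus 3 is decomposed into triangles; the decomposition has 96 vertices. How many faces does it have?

200

χ = 2 − 2·3 = -4, and every face is a triangle so 3F = 2E.
V − E + F = -4 with E = 3F/2 gives 96 − (3/2 − 1)·F = -4, so F = 200 and E = 300.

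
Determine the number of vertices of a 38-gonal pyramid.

39

A pyramid on an n-gon base has one n-gon and n triangles: V = 38 + 1 = 39, E = 2·38 = 76, F = 38 + 1 = 39.
Check: V − E + F = 39 − 76 + 39 = 2.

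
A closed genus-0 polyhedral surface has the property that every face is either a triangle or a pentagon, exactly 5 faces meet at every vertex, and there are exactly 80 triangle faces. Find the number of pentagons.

Let x be the number of pentagons; then F = 80 + x.
Edge–face incidences: 2E = 3·80 + 5·x = 240 + 5x.
Every vertex has degree 5, so 5V = 2E.
Euler: V − E + F = 2 ⇒ (2E)/5 − E + (80 + x) = 2.
Multiply by 10: 2·(2E) − 5·(2E) + 10·(80 + x) = 20, i.e. 800 + 10x − 3·(240 + 5x) = 20.
Collecting terms: −5x + 80 = 20, so −5x = −60, so x = 12.
Then 2E = 240 + 5·12 = 300, so E = 150, V = 2E/5 = 60, F = 80 + 12 = 92.

12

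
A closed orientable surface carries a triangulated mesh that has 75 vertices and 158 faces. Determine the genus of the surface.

Every face is a triangle, so 2E = 3·158 = 474, giving E = 237.
χ = V − E + F = 75 − 237 + 158 = -4.
For a closed orientable surface χ = 2 − 2g, so g = (2 − (-4))/2 = 3.

3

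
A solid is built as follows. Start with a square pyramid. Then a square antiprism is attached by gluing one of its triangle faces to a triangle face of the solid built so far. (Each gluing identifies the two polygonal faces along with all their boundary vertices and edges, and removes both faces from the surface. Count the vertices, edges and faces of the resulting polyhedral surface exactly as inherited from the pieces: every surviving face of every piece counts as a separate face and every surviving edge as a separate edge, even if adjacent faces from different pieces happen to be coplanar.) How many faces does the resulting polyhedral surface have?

13

A square pyramid: V=5, E=8, F=5.
Attach a square antiprism (V=8, E=16, F=10) along a 3-gon: merge 3 vertices and 3 edges, delete both glued faces → V=10, E=21, F=13.
Check: V − E + F = 10 − 21 + 13 = 2.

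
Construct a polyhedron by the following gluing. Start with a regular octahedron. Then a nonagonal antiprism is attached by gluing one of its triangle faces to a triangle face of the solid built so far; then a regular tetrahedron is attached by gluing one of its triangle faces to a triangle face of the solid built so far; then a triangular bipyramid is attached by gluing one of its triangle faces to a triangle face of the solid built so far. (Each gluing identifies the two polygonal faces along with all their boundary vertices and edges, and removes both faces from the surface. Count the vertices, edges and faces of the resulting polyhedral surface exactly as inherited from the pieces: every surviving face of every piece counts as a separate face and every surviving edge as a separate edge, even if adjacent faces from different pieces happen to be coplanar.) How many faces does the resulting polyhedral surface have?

A regular octahedron: V=6, E=12, F=8.
Attach a nonagonal antiprism (V=18, E=36, F=20) along a 3-gon: merge 3 vertices and 3 edges, delete both glued faces → V=21, E=45, F=26.
Attach a regular tetrahedron (V=4, E=6, F=4) along a 3-gon: merge 3 vertices and 3 edges, delete both glued faces → V=22, E=48, F=28.
Attach a triangular bipyramid (V=5, E=9, F=6) along a 3-gon: merge 3 vertices and 3 edges, delete both glued faces → V=24, E=54, F=32.
Check: V − E + F = 24 − 54 + 32 = 2.

32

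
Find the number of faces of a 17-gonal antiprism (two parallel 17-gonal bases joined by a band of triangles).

36

An antiprism on an n-gon has two n-gon caps and 2n triangles: V = 2·17 = 34, E = 4·17 = 68, F = 2·17 + 2 = 36.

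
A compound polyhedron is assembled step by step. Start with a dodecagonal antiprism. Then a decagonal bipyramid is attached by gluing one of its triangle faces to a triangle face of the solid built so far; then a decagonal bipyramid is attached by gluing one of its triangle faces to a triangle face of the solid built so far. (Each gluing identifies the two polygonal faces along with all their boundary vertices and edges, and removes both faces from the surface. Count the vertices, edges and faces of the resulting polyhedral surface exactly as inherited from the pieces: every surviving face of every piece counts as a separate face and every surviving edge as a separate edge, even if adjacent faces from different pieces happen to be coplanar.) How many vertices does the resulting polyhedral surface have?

42

A dodecagonal antiprism: V=24, E=48, F=26.
Attach a decagonal bipyramid (V=12, E=30, F=20) along a 3-gon: merge 3 vertices and 3 edges, delete both glued faces → V=33, E=75, F=44.
Attach a decagonal bipyramid (V=12, E=30, F=20) along a 3-gon: merge 3 vertices and 3 edges, delete both glued faces → V=42, E=102, F=62.
Check: V − E + F = 42 − 102 + 62 = 2.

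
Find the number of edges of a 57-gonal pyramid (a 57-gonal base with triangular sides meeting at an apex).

A pyramid on an n-gon base has one n-gon and n triangles: V = 57 + 1 = 58, E = 2·57 = 114, F = 57 + 1 = 58.

114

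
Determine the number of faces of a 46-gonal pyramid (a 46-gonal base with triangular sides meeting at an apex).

A pyramid on an n-gon base has one n-gon and n triangles: V = 46 + 1 = 47, E = 2·46 = 92, F = 46 + 1 = 47.
Check: V − E + F = 47 − 92 + 47 = 2.

47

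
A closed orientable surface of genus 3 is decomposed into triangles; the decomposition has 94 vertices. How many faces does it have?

χ = 2 − 2·3 = -4, and every face is a triangle so 3F = 2E.
V − E + F = -4 with E = 3F/2 gives 94 − (3/2 − 1)·F = -4, so F = 196 and E = 294.

196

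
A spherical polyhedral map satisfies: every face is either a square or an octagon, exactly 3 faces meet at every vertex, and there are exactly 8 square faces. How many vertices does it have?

16

Let x be the number of octagons; then F = 8 + x.
Edge–face incidences: 2E = 4·8 + 8·x = 32 + 8x.
Every vertex has degree 3, so 3V = 2E.
Euler: V − E + F = 2 ⇒ (2E)/3 − E + (8 + x) = 2.
Multiply by 6: 2·(2E) − 3·(2E) + 6·(8 + x) = 12, i.e. 48 + 6x − (32 + 8x) = 12.
Collecting terms: −2x + 16 = 12, so −2x = −4, so x = 2.
Then 2E = 32 + 8·2 = 48, so E = 24, V = 2E/3 = 16, F = 8 + 2 = 10.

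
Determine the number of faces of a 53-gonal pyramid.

54

A pyramid on an n-gon base has one n-gon and n triangles: V = 53 + 1 = 54, E = 2·53 = 106, F = 53 + 1 = 54.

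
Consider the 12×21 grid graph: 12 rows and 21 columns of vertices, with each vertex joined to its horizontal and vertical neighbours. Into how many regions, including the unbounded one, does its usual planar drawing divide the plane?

221

The grid has V = 12·21 = 252 vertices and E = 12·20 + 21·11 = 471 edges.
F = 2 − V + E = 2 − 252 + 471 = 221.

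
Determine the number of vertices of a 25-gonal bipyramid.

A bipyramid over an n-gon has 2n triangular faces and n + 2 vertices: V = 25 + 2 = 27, E = 3·25 = 75, F = 2·25 = 50.

27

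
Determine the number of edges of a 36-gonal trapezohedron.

144

The n-trapezohedron (dual of the n-antiprism) has V = 2·36 + 2 = 74, E = 4·36 = 144, F = 2·36 = 72.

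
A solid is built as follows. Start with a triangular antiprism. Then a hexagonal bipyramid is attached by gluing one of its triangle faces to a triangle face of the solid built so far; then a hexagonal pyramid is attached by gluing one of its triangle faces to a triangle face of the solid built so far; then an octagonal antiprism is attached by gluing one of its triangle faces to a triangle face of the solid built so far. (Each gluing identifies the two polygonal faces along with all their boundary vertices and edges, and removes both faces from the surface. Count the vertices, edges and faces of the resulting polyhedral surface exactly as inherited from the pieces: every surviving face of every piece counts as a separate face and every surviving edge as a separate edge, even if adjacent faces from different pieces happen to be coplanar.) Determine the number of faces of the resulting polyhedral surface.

39

A triangular antiprism: V=6, E=12, F=8.
Attach a hexagonal bipyramid (V=8, E=18, F=12) along a 3-gon: merge 3 vertices and 3 edges, delete both glued faces → V=11, E=27, F=18.
Attach a hexagonal pyramid (V=7, E=12, F=7) along a 3-gon: merge 3 vertices and 3 edges, delete both glued faces → V=15, E=36, F=23.
Attach an octagonal antiprism (V=16, E=32, F=18) along a 3-gon: merge 3 vertices and 3 edges, delete both glued faces → V=28, E=65, F=39.
Check: V − E + F = 28 − 65 + 39 = 2.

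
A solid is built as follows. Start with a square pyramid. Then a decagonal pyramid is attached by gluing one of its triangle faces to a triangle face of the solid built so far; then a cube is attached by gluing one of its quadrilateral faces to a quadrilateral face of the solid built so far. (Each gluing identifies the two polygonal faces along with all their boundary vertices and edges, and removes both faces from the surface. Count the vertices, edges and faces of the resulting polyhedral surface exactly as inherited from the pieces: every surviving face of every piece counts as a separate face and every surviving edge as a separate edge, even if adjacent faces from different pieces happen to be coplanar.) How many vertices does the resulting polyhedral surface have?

17

A square pyramid: V=5, E=8, F=5.
Attach a decagonal pyramid (V=11, E=20, F=11) along a 3-gon: merge 3 vertices and 3 edges, delete both glued faces → V=13, E=25, F=14.
Attach a cube (V=8, E=12, F=6) along a 4-gon: merge 4 vertices and 4 edges, delete both glued faces → V=17, E=33, F=18.
Check: V − E + F = 17 − 33 + 18 = 2.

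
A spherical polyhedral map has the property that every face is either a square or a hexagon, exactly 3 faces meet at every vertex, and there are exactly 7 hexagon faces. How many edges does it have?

33

Let x be the number of squares; then F = 7 + x.
Edge–face incidences: 2E = 6·7 + 4·x = 42 + 4x.
Every vertex has degree 3, so 3V = 2E.
Euler: V − E + F = 2 ⇒ (2E)/3 − E + (7 + x) = 2.
Multiply by 6: 2·(2E) − 3·(2E) + 6·(7 + x) = 12, i.e. 42 + 6x − (42 + 4x) = 12.
Collecting terms: 2x = 12, so x = 6.
Then 2E = 42 + 4·6 = 66, so E = 33, V = 2E/3 = 22, F = 7 + 6 = 13.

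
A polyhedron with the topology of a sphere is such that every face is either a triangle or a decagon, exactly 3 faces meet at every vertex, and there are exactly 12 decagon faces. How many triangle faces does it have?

Let x be the number of triangles; then F = 12 + x.
Edge–face incidences: 2E = 10·12 + 3·x = 120 + 3x.
Every vertex has degree 3, so 3V = 2E.
Euler: V − E + F = 2 ⇒ (2E)/3 − E + (12 + x) = 2.
Multiply by 6: 2·(2E) − 3·(2E) + 6·(12 + x) = 12, i.e. 72 + 6x − (120 + 3x) = 12.
Collecting terms: 3x − 48 = 12, so 3x = 60, so x = 20.
Then 2E = 120 + 3·20 = 180, so E = 90, V = 2E/3 = 60, F = 12 + 20 = 32.

20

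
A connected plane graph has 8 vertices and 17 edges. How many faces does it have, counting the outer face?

Euler's formula for a connected plane graph: V − E + F = 2, so F = 2 − 8 + 17 = 11.

11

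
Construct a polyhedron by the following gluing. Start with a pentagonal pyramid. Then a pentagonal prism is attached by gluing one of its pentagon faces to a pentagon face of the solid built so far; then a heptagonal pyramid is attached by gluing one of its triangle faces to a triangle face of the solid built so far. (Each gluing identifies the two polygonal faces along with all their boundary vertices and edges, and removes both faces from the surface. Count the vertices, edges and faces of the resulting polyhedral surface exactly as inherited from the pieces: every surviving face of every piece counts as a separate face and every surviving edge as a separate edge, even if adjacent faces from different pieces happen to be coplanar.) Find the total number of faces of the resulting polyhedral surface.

A pentagonal pyramid: V=6, E=10, F=6.
Attach a pentagonal prism (V=10, E=15, F=7) along a 5-gon: merge 5 vertices and 5 edges, delete both glued faces → V=11, E=20, F=11.
Attach a heptagonal pyramid (V=8, E=14, F=8) along a 3-gon: merge 3 vertices and 3 edges, delete both glued faces → V=16, E=31, F=17.
Check: V − E + F = 16 − 31 + 17 = 2.

17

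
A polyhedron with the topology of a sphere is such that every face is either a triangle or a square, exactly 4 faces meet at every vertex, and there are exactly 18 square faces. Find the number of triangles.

8

Let x be the number of triangles; then F = 18 + x.
Edge–face incidences: 2E = 4·18 + 3·x = 72 + 3x.
Every vertex has degree 4, so 4V = 2E.
Euler: V − E + F = 2 ⇒ (2E)/4 − E + (18 + x) = 2.
Multiply by 8: 2·(2E) − 4·(2E) + 8·(18 + x) = 16, i.e. 144 + 8x − 2·(72 + 3x) = 16.
Collecting terms: 2x = 16, so x = 8.
Then 2E = 72 + 3·8 = 96, so E = 48, V = 2E/4 = 24, F = 18 + 8 = 26.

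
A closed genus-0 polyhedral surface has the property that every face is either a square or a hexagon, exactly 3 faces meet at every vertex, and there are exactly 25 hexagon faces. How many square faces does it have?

Let x be the number of squares; then F = 25 + x.
Edge–face incidences: 2E = 6·25 + 4·x = 150 + 4x.
Every vertex has degree 3, so 3V = 2E.
Euler: V − E + F = 2 ⇒ (2E)/3 − E + (25 + x) = 2.
Multiply by 6: 2·(2E) − 3·(2E) + 6·(25 + x) = 12, i.e. 150 + 6x − (150 + 4x) = 12.
Collecting terms: 2x = 12, so x = 6.
Then 2E = 150 + 4·6 = 174, so E = 87, V = 2E/3 = 58, F = 25 + 6 = 31.

6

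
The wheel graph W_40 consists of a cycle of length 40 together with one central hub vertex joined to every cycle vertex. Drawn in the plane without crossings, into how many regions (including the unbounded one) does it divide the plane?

41

W_40 has V = 40 + 1 = 41 vertices and E = 2·40 = 80 edges.
By Euler's formula F = 2 − V + E = 2 − 41 + 80 = 41.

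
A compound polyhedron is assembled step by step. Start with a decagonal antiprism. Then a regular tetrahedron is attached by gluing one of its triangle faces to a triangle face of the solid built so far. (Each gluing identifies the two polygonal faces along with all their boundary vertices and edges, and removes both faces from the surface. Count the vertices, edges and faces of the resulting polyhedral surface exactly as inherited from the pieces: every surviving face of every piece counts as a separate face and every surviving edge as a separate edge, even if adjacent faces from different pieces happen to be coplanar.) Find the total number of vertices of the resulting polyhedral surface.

A decagonal antiprism: V=20, E=40, F=22.
Attach a regular tetrahedron (V=4, E=6, F=4) along a 3-gon: merge 3 vertices and 3 edges, delete both glued faces → V=21, E=43, F=24.
Check: V − E + F = 21 − 43 + 24 = 2.

21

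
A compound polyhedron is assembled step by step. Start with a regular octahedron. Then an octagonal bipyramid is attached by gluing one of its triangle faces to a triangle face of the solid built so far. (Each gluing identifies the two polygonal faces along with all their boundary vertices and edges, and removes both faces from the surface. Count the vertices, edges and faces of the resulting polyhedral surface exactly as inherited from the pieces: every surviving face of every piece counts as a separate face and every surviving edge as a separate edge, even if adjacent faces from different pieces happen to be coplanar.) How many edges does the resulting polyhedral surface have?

33

A regular octahedron: V=6, E=12, F=8.
Attach an octagonal bipyramid (V=10, E=24, F=16) along a 3-gon: merge 3 vertices and 3 edges, delete both glued faces → V=13, E=33, F=22.
Check: V − E + F = 13 − 33 + 22 = 2.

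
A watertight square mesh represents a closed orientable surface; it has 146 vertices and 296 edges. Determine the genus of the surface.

Every face is a square and each edge borders two faces, so 4F = 2·296, giving F = 148.
χ = V − E + F = 146 − 296 + 148 = -2.
For a closed orientable surface χ = 2 − 2g, so g = (2 − (-2))/2 = 2.

2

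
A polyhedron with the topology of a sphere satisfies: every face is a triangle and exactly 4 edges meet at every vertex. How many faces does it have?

Each face has 3 edges and each edge borders two faces, so 2E = 3F.
Each vertex has degree 4, so 4V = 2E and hence V = 3F/4.
Euler: V − E + F = 2 ⇒ (3F/4) − (3F/2) + F = 2.
Multiply by 8: (6 − 12 + 8)F = 16, i.e. 2F = 16.
So F = 8, E = 3·8/2 = 12, V = 3·8/4 = 6.

8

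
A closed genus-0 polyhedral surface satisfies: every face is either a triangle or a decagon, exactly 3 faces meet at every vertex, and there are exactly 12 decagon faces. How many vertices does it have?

Let x be the number of triangles; then F = 12 + x.
Edge–face incidences: 2E = 10·12 + 3·x = 120 + 3x.
Every vertex has degree 3, so 3V = 2E.
Euler: V − E + F = 2 ⇒ (2E)/3 − E + (12 + x) = 2.
Multiply by 6: 2·(2E) − 3·(2E) + 6·(12 + x) = 12, i.e. 72 + 6x − (120 + 3x) = 12.
Collecting terms: 3x − 48 = 12, so 3x = 60, so x = 20.
Then 2E = 120 + 3·20 = 180, so E = 90, V = 2E/3 = 60, F = 12 + 20 = 32.

60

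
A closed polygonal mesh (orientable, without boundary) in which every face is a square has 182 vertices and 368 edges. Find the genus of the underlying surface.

Every face is a square and each edge borders two faces, so 4F = 2·368, giving F = 184.
χ = V − E + F = 182 − 368 + 184 = -2.
For a closed orientable surface χ = 2 − 2g, so g = (2 − (-2))/2 = 2.

2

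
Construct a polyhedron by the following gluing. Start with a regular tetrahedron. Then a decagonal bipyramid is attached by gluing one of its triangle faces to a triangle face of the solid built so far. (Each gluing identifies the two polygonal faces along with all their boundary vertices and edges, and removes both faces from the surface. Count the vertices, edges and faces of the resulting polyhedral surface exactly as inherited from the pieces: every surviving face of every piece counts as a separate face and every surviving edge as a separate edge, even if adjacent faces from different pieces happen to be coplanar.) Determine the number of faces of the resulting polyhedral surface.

22

A regular tetrahedron: V=4, E=6, F=4.
Attach a decagonal bipyramid (V=12, E=30, F=20) along a 3-gon: merge 3 vertices and 3 edges, delete both glued faces → V=13, E=33, F=22.
Check: V − E + F = 13 − 33 + 22 = 2.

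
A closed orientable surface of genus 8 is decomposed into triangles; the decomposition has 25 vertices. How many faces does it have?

78

χ = 2 − 2·8 = -14, and every face is a triangle so 3F = 2E.
V − E + F = -14 with E = 3F/2 gives 25 − (3/2 − 1)·F = -14, so F = 78 and E = 117.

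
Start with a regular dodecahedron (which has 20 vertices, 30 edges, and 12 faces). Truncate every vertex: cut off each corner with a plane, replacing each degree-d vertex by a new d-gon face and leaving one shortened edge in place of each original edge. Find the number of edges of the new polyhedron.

Truncation replaces each original edge-end by a new vertex, so V′ = 2E = 60.
Each original edge survives, and each old vertex of degree d contributes d new edges; summing degrees gives Σd = 2E, so E′ = E + 2E = 3E = 90.
Each original face survives and each original vertex becomes one new face: F′ = F + V = 32.

90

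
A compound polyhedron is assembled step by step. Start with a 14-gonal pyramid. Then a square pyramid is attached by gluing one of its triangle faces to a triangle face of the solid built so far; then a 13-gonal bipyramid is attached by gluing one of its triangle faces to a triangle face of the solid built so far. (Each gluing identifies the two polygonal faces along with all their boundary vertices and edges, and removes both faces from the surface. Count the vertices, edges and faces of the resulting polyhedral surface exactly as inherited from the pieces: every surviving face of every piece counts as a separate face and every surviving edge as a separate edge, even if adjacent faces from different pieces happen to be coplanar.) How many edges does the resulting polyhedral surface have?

69

A 14-gonal pyramid: V=15, E=28, F=15.
Attach a square pyramid (V=5, E=8, F=5) along a 3-gon: merge 3 vertices and 3 edges, delete both glued faces → V=17, E=33, F=18.
Attach a 13-gonal bipyramid (V=15, E=39, F=26) along a 3-gon: merge 3 vertices and 3 edges, delete both glued faces → V=29, E=69, F=42.
Check: V − E + F = 29 − 69 + 42 = 2.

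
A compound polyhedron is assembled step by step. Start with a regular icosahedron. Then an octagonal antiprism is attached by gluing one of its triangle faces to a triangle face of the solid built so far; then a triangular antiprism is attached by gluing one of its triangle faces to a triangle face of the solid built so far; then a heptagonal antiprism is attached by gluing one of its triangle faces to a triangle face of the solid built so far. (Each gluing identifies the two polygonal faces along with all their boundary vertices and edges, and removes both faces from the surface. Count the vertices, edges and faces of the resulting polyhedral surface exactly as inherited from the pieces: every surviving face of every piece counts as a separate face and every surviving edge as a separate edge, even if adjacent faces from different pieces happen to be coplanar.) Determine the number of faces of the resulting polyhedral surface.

A regular icosahedron: V=12, E=30, F=20.
Attach an octagonal antiprism (V=16, E=32, F=18) along a 3-gon: merge 3 vertices and 3 edges, delete both glued faces → V=25, E=59, F=36.
Attach a triangular antiprism (V=6, E=12, F=8) along a 3-gon: merge 3 vertices and 3 edges, delete both glued faces → V=28, E=68, F=42.
Attach a heptagonal antiprism (V=14, E=28, F=16) along a 3-gon: merge 3 vertices and 3 edges, delete both glued faces → V=39, E=93, F=56.
Check: V − E + F = 39 − 93 + 56 = 2.

56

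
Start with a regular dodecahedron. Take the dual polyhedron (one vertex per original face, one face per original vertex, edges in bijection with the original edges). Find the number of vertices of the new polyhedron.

The base solid has V = 20, E = 30, F = 12.
The dual swaps V and F and preserves E: V′ = F = 12, E′ = E = 30, F′ = V = 20.

12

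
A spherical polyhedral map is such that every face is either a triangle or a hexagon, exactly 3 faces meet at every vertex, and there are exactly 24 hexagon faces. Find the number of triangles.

4

Let x be the number of triangles; then F = 24 + x.
Edge–face incidences: 2E = 6·24 + 3·x = 144 + 3x.
Every vertex has degree 3, so 3V = 2E.
Euler: V − E + F = 2 ⇒ (2E)/3 − E + (24 + x) = 2.
Multiply by 6: 2·(2E) − 3·(2E) + 6·(24 + x) = 12, i.e. 144 + 6x − (144 + 3x) = 12.
Collecting terms: 3x = 12, so x = 4.
Then 2E = 144 + 3·4 = 156, so E = 78, V = 2E/3 = 52, F = 24 + 4 = 28.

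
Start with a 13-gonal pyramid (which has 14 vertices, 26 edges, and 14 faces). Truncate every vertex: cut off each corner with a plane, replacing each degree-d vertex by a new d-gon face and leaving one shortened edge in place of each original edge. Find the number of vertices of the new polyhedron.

Truncation replaces each original edge-end by a new vertex, so V′ = 2E = 52.
Each original edge survives, and each old vertex of degree d contributes d new edges; summing degrees gives Σd = 2E, so E′ = E + 2E = 3E = 78.
Each original face survives and each original vertex becomes one new face: F′ = F + V = 28.

52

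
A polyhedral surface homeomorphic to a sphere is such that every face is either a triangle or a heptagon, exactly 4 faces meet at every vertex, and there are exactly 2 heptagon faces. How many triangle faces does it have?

Let x be the number of triangles; then F = 2 + x.
Edge–face incidences: 2E = 7·2 + 3·x = 14 + 3x.
Every vertex has degree 4, so 4V = 2E.
Euler: V − E + F = 2 ⇒ (2E)/4 − E + (2 + x) = 2.
Multiply by 8: 2·(2E) − 4·(2E) + 8·(2 + x) = 16, i.e. 16 + 8x − 2·(14 + 3x) = 16.
Collecting terms: 2x − 12 = 16, so 2x = 28, so x = 14.
Then 2E = 14 + 3·14 = 56, so E = 28, V = 2E/4 = 14, F = 2 + 14 = 16.

14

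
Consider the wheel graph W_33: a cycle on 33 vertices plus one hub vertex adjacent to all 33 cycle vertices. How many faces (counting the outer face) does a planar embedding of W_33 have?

W_33 has V = 33 + 1 = 34 vertices and E = 2·33 = 66 edges.
By Euler's formula F = 2 − V + E = 2 − 34 + 66 = 34.

34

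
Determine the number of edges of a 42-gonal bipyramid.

A bipyramid over an n-gon has 2n triangular faces and n + 2 vertices: V = 42 + 2 = 44, E = 3·42 = 126, F = 2·42 = 84.

126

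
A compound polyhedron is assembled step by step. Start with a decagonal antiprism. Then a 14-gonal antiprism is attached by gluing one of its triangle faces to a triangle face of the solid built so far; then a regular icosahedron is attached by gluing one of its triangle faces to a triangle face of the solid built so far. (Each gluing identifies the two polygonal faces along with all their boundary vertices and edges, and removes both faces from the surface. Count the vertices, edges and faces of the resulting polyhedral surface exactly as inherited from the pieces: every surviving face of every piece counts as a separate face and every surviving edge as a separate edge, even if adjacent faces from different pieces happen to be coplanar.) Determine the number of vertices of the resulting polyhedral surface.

A decagonal antiprism: V=20, E=40, F=22.
Attach a 14-gonal antiprism (V=28, E=56, F=30) along a 3-gon: merge 3 vertices and 3 edges, delete both glued faces → V=45, E=93, F=50.
Attach a regular icosahedron (V=12, E=30, F=20) along a 3-gon: merge 3 vertices and 3 edges, delete both glued faces → V=54, E=120, F=68.
Check: V − E + F = 54 − 120 + 68 = 2.

54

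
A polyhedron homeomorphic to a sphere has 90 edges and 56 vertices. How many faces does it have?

Here V − E + F = 2.
F = 2 − V + E = 2 − 56 + 90 = 36.

36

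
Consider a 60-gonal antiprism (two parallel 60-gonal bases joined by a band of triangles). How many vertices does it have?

An antiprism on an n-gon has two n-gon caps and 2n triangles: V = 2·60 = 120, E = 4·60 = 240, F = 2·60 + 2 = 122.

120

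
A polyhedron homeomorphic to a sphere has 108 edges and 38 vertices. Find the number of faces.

Here V − E + F = 2.
F = 2 − V + E = 2 − 38 + 108 = 72.

72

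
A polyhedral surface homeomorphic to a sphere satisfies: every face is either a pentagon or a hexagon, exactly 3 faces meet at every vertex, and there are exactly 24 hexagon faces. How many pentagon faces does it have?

Let x be the number of pentagons; then F = 24 + x.
Edge–face incidences: 2E = 6·24 + 5·x = 144 + 5x.
Every vertex has degree 3, so 3V = 2E.
Euler: V − E + F = 2 ⇒ (2E)/3 − E + (24 + x) = 2.
Multiply by 6: 2·(2E) − 3·(2E) + 6·(24 + x) = 12, i.e. 144 + 6x − (144 + 5x) = 12.
Collecting terms: x = 12.
Then 2E = 144 + 5·12 = 204, so E = 102, V = 2E/3 = 68, F = 24 + 12 = 36.

12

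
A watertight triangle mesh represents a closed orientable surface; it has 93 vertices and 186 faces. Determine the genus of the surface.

1

Every face is a triangle, so 2E = 3·186 = 558, giving E = 279.
χ = V − E + F = 93 − 279 + 186 = 0.
For a closed orientable surface χ = 2 − 2g, so g = (2 − (0))/2 = 1.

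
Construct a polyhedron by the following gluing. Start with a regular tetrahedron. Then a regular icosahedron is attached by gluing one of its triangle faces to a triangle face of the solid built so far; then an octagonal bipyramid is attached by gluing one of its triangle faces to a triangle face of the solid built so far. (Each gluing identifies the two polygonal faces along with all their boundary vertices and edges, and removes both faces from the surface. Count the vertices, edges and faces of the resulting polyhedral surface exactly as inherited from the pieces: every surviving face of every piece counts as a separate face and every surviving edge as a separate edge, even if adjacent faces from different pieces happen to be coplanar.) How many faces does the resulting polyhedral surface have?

A regular tetrahedron: V=4, E=6, F=4.
Attach a regular icosahedron (V=12, E=30, F=20) along a 3-gon: merge 3 vertices and 3 edges, delete both glued faces → V=13, E=33, F=22.
Attach an octagonal bipyramid (V=10, E=24, F=16) along a 3-gon: merge 3 vertices and 3 edges, delete both glued faces → V=20, E=54, F=36.
Check: V − E + F = 20 − 54 + 36 = 2.

36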